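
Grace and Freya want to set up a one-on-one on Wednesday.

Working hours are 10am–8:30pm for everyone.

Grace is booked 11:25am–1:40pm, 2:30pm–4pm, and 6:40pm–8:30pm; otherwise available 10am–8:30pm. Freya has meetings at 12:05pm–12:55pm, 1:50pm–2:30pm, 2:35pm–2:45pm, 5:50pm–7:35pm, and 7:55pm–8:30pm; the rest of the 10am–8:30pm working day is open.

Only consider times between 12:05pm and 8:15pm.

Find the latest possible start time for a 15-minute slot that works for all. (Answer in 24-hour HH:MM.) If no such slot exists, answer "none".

Grace free within 10:00–20:30: 10:00–11:25, 13:40–14:30, 16:00–18:40.
Freya free within 10:00–20:30: 10:00–12:05, 12:55–13:50, 14:30–14:35, 14:45–17:50, 19:35–19:55.
Grace ∩ Freya: 10:00–11:25, 13:40–13:50, 16:00–17:50.
Restricted to 12:05–20:15: 13:40–13:50, 16:00–17:50.
Windows ≥ 15 min: 16:00–17:50.
Latest start in the last window 16:00–17:50 is 17:50 − 15 min = 17:35.

17:35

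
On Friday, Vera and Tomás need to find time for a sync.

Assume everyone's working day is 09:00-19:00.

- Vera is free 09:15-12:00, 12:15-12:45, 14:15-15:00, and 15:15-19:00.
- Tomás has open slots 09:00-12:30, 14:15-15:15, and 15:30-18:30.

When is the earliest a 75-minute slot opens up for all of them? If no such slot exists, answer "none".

09:15

Vera ∩ Tomás: 09:15–12:00, 12:15–12:30, 14:15–15:00, 15:30–18:30.
Windows ≥ 75 min: 09:15–12:00, 15:30–18:30.
Earliest such window starts at 09:15.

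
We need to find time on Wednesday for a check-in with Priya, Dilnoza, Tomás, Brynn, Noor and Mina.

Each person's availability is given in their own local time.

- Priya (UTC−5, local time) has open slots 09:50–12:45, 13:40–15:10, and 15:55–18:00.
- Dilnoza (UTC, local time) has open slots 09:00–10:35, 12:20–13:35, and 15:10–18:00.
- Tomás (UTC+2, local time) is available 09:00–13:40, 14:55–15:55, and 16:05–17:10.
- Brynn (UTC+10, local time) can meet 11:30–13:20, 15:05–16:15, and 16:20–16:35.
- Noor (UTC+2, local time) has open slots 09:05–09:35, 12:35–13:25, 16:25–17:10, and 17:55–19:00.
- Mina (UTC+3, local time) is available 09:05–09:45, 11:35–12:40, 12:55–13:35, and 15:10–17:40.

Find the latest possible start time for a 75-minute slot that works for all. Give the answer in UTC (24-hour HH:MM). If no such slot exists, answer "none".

none

Priya → UTC: 14:50–17:45, 18:40–20:10, 20:55–23:00.
Dilnoza → UTC: 09:00–10:35, 12:20–13:35, 15:10–18:00.
Tomás → UTC: 07:00–11:40, 12:55–13:55, 14:05–15:10.
Brynn → UTC: 01:30–03:20, 05:05–06:15, 06:20–06:35.
Noor → UTC: 07:05–07:35, 10:35–11:25, 14:25–15:10, 15:55–17:00.
Mina → UTC: 06:05–06:45, 08:35–09:40, 09:55–10:35, 12:10–14:40.
Priya ∩ Dilnoza: 15:10–17:45.
Priya ∩ Dilnoza ∩ Tomás: (none).
Priya ∩ Dilnoza ∩ Tomás ∩ Brynn: (none).
Priya ∩ Dilnoza ∩ Tomás ∩ Brynn ∩ Noor: (none).
Priya ∩ Dilnoza ∩ Tomás ∩ Brynn ∩ Noor ∩ Mina: (none).
Windows ≥ 75 min: (none).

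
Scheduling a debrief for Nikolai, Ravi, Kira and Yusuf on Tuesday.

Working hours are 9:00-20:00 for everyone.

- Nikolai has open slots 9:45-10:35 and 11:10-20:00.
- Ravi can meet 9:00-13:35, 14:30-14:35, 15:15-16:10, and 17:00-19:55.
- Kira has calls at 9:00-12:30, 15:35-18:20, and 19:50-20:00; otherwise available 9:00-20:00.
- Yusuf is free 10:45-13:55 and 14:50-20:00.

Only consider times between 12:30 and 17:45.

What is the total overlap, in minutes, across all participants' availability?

Kira free within 09:00–20:00: 12:30–15:35, 18:20–19:50.
Nikolai ∩ Ravi: 09:45–10:35, 11:10–13:35, 14:30–14:35, 15:15–16:10, 17:00–19:55.
Nikolai ∩ Ravi ∩ Kira: 12:30–13:35, 14:30–14:35, 15:15–15:35, 18:20–19:50.
Nikolai ∩ Ravi ∩ Kira ∩ Yusuf: 12:30–13:35, 15:15–15:35, 18:20–19:50.
Restricted to 12:30–17:45: 12:30–13:35, 15:15–15:35.
Total common minutes: 65 + 20 = 85.

85 minutes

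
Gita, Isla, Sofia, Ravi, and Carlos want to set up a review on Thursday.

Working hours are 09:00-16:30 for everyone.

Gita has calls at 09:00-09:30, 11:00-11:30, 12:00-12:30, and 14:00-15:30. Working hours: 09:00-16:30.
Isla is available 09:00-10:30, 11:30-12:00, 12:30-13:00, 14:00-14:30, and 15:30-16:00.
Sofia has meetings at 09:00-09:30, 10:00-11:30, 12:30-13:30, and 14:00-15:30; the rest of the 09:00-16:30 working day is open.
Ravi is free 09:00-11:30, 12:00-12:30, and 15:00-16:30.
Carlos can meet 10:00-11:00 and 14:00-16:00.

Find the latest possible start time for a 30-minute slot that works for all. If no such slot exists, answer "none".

Gita free within 09:00–16:30: 09:30–11:00, 11:30–12:00, 12:30–14:00, 15:30–16:30.
Sofia free within 09:00–16:30: 09:30–10:00, 11:30–12:30, 13:30–14:00, 15:30–16:30.
Gita ∩ Isla: 09:30–10:30, 11:30–12:00, 12:30–13:00, 15:30–16:00.
Gita ∩ Isla ∩ Sofia: 09:30–10:00, 11:30–12:00, 15:30–16:00.
Gita ∩ Isla ∩ Sofia ∩ Ravi: 09:30–10:00, 15:30–16:00.
Gita ∩ Isla ∩ Sofia ∩ Ravi ∩ Carlos: 15:30–16:00.
Windows ≥ 30 min: 15:30–16:00.
Latest start in the last window 15:30–16:00 is 16:00 − 30 min = 15:30.

15:30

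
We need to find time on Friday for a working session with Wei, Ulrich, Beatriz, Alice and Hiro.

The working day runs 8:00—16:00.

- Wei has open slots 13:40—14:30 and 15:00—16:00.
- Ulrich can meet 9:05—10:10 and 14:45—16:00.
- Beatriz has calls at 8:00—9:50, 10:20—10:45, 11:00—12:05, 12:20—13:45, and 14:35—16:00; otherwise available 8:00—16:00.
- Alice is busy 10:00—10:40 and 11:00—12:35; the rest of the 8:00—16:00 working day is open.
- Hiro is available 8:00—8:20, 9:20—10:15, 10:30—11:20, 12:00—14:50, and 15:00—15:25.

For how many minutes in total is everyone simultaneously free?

0 minutes

Beatriz free within 08:00–16:00: 09:50–10:20, 10:45–11:00, 12:05–12:20, 13:45–14:35.
Alice free within 08:00–16:00: 08:00–10:00, 10:40–11:00, 12:35–16:00.
Wei ∩ Ulrich: 15:00–16:00.
Wei ∩ Ulrich ∩ Beatriz: (none).
Wei ∩ Ulrich ∩ Beatriz ∩ Alice: (none).
Wei ∩ Ulrich ∩ Beatriz ∩ Alice ∩ Hiro: (none).
Total common minutes: 0.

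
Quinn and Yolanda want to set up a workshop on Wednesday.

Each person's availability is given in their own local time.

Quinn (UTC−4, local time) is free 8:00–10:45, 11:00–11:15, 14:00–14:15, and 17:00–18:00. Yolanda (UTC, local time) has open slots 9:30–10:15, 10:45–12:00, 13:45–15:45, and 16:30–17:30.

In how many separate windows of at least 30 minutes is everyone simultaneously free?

Quinn → UTC: 12:00–14:45, 15:00–15:15, 18:00–18:15, 21:00–22:00.
Yolanda → UTC: 09:30–10:15, 10:45–12:00, 13:45–15:45, 16:30–17:30.
Quinn ∩ Yolanda: 13:45–14:45, 15:00–15:15.
Windows ≥ 30 min: 13:45–14:45.
That's 1 window.

1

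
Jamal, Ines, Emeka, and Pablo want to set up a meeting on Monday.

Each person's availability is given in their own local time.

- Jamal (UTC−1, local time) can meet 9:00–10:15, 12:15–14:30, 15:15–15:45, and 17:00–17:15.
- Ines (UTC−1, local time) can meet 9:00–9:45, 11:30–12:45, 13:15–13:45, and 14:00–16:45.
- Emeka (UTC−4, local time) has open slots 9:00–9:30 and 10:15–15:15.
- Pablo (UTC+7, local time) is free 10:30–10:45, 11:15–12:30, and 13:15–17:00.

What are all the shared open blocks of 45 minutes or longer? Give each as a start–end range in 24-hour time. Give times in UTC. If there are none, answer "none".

none

Jamal → UTC: 10:00–11:15, 13:15–15:30, 16:15–16:45, 18:00–18:15.
Ines → UTC: 10:00–10:45, 12:30–13:45, 14:15–14:45, 15:00–17:45.
Emeka → UTC: 13:00–13:30, 14:15–19:15.
Pablo → UTC: 03:30–03:45, 04:15–05:30, 06:15–10:00.
Jamal ∩ Ines: 10:00–10:45, 13:15–13:45, 14:15–14:45, 15:00–15:30, 16:15–16:45.
Jamal ∩ Ines ∩ Emeka: 13:15–13:30, 14:15–14:45, 15:00–15:30, 16:15–16:45.
Jamal ∩ Ines ∩ Emeka ∩ Pablo: (none).
Windows ≥ 45 min: (none).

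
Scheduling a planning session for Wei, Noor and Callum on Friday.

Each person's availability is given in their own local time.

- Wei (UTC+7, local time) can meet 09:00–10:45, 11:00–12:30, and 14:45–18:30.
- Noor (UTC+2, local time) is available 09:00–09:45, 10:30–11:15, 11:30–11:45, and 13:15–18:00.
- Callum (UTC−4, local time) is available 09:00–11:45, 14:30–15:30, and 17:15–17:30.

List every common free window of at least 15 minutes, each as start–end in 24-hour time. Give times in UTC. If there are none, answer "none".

Wei → UTC: 02:00–03:45, 04:00–05:30, 07:45–11:30.
Noor → UTC: 07:00–07:45, 08:30–09:15, 09:30–09:45, 11:15–16:00.
Callum → UTC: 13:00–15:45, 18:30–19:30, 21:15–21:30.
Wei ∩ Noor: 08:30–09:15, 09:30–09:45, 11:15–11:30.
Wei ∩ Noor ∩ Callum: (none).
Windows ≥ 15 min: (none).

none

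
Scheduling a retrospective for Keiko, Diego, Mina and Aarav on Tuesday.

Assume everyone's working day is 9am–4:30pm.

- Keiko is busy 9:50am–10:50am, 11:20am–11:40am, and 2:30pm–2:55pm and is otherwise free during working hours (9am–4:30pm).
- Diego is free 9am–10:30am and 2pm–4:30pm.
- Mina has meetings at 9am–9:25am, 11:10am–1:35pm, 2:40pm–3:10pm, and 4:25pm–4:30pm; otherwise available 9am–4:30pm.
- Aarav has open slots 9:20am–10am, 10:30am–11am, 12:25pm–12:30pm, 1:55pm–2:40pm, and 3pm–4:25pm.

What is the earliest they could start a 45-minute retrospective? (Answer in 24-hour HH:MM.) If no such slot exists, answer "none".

15:10

Keiko free within 09:00–16:30: 09:00–09:50, 10:50–11:20, 11:40–14:30, 14:55–16:30.
Mina free within 09:00–16:30: 09:25–11:10, 13:35–14:40, 15:10–16:25.
Keiko ∩ Diego: 09:00–09:50, 14:00–14:30, 14:55–16:30.
Keiko ∩ Diego ∩ Mina: 09:25–09:50, 14:00–14:30, 15:10–16:25.
Keiko ∩ Diego ∩ Mina ∩ Aarav: 09:25–09:50, 14:00–14:30, 15:10–16:25.
Windows ≥ 45 min: 15:10–16:25.
Earliest such window starts at 15:10.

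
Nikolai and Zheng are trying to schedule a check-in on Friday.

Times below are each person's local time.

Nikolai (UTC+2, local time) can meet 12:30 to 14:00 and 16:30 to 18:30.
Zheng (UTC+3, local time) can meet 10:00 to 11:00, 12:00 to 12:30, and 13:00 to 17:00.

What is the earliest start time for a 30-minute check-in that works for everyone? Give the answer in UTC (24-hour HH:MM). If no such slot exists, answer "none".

10:30

Nikolai → UTC: 10:30–12:00, 14:30–16:30.
Zheng → UTC: 07:00–08:00, 09:00–09:30, 10:00–14:00.
Nikolai ∩ Zheng: 10:30–12:00.
Windows ≥ 30 min: 10:30–12:00.
Earliest such window starts at 10:30.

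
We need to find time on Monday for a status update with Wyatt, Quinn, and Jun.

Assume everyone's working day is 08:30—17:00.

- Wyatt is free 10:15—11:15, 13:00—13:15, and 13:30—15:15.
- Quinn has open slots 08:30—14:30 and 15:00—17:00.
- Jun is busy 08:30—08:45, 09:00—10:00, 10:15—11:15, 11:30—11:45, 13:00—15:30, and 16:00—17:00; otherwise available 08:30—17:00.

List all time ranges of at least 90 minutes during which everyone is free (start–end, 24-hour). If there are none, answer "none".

none

Jun free within 08:30–17:00: 08:45–09:00, 10:00–10:15, 11:15–11:30, 11:45–13:00, 15:30–16:00.
Wyatt ∩ Quinn: 10:15–11:15, 13:00–13:15, 13:30–14:30, 15:00–15:15.
Wyatt ∩ Quinn ∩ Jun: (none).
Windows ≥ 90 min: (none).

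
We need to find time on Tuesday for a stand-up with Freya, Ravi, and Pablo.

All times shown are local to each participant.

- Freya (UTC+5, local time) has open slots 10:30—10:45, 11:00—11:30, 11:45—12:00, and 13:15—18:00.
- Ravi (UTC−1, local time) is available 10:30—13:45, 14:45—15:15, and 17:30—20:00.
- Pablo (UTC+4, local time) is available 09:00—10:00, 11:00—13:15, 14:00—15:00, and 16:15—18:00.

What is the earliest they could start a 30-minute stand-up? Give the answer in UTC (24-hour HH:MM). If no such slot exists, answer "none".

Freya → UTC: 05:30–05:45, 06:00–06:30, 06:45–07:00, 08:15–13:00.
Ravi → UTC: 11:30–14:45, 15:45–16:15, 18:30–21:00.
Pablo → UTC: 05:00–06:00, 07:00–09:15, 10:00–11:00, 12:15–14:00.
Freya ∩ Ravi: 11:30–13:00.
Freya ∩ Ravi ∩ Pablo: 12:15–13:00.
Windows ≥ 30 min: 12:15–13:00.
Earliest such window starts at 12:15.

12:15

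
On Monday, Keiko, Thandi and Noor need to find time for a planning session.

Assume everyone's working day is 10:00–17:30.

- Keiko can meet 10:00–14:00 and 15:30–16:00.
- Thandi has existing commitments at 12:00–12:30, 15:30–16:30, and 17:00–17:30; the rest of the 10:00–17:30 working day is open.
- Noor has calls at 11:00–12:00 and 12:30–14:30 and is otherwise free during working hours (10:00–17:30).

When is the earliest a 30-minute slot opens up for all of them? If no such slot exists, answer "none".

Thandi free within 10:00–17:30: 10:00–12:00, 12:30–15:30, 16:30–17:00.
Noor free within 10:00–17:30: 10:00–11:00, 12:00–12:30, 14:30–17:30.
Keiko ∩ Thandi: 10:00–12:00, 12:30–14:00.
Keiko ∩ Thandi ∩ Noor: 10:00–11:00.
Windows ≥ 30 min: 10:00–11:00.
Earliest such window starts at 10:00.

10:00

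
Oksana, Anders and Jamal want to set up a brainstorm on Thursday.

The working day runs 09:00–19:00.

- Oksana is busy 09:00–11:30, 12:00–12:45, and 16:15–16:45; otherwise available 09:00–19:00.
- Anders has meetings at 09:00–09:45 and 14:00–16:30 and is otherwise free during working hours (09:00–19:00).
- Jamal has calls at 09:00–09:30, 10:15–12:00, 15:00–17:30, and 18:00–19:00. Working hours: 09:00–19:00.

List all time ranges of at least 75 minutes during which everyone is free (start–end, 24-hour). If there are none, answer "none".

12:45–14:00

Oksana free within 09:00–19:00: 11:30–12:00, 12:45–16:15, 16:45–19:00.
Anders free within 09:00–19:00: 09:45–14:00, 16:30–19:00.
Jamal free within 09:00–19:00: 09:30–10:15, 12:00–15:00, 17:30–18:00.
Oksana ∩ Anders: 11:30–12:00, 12:45–14:00, 16:45–19:00.
Oksana ∩ Anders ∩ Jamal: 12:45–14:00, 17:30–18:00.
Windows ≥ 75 min: 12:45–14:00.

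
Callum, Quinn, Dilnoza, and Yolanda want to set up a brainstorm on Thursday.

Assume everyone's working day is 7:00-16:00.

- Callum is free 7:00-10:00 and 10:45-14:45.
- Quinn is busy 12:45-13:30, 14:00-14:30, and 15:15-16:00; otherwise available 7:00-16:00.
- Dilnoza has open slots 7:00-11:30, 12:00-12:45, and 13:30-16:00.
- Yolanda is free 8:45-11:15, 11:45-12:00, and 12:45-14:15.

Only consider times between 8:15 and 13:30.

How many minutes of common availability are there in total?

Quinn free within 07:00–16:00: 07:00–12:45, 13:30–14:00, 14:30–15:15.
Callum ∩ Quinn: 07:00–10:00, 10:45–12:45, 13:30–14:00, 14:30–14:45.
Callum ∩ Quinn ∩ Dilnoza: 07:00–10:00, 10:45–11:30, 12:00–12:45, 13:30–14:00, 14:30–14:45.
Callum ∩ Quinn ∩ Dilnoza ∩ Yolanda: 08:45–10:00, 10:45–11:15, 13:30–14:00.
Restricted to 08:15–13:30: 08:45–10:00, 10:45–11:15.
Total common minutes: 75 + 30 = 105.

105 minutes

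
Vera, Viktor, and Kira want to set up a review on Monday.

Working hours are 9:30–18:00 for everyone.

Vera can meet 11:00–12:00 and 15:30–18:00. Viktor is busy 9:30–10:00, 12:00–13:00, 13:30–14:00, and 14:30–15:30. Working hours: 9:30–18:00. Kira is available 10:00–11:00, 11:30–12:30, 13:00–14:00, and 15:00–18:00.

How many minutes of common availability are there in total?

Viktor free within 09:30–18:00: 10:00–12:00, 13:00–13:30, 14:00–14:30, 15:30–18:00.
Vera ∩ Viktor: 11:00–12:00, 15:30–18:00.
Vera ∩ Viktor ∩ Kira: 11:30–12:00, 15:30–18:00.
Total common minutes: 30 + 150 = 180.

180 minutes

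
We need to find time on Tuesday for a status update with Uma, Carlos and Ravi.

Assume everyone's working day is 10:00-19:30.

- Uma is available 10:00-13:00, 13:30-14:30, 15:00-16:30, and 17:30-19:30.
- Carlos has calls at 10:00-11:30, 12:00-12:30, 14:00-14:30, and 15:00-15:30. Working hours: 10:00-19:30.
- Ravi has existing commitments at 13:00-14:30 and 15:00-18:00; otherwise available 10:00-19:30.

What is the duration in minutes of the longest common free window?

Carlos free within 10:00–19:30: 11:30–12:00, 12:30–14:00, 14:30–15:00, 15:30–19:30.
Ravi free within 10:00–19:30: 10:00–13:00, 14:30–15:00, 18:00–19:30.
Uma ∩ Carlos: 11:30–12:00, 12:30–13:00, 13:30–14:00, 15:30–16:30, 17:30–19:30.
Uma ∩ Carlos ∩ Ravi: 11:30–12:00, 12:30–13:00, 18:00–19:30.
Common window lengths: 30, 30, 90 min; longest is 90.

90 minutes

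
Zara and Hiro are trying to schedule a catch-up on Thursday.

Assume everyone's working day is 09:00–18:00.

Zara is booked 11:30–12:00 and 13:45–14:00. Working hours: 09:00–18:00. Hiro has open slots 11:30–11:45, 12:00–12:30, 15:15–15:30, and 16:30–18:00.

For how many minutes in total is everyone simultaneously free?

135 minutes

Zara free within 09:00–18:00: 09:00–11:30, 12:00–13:45, 14:00–18:00.
Zara ∩ Hiro: 12:00–12:30, 15:15–15:30, 16:30–18:00.
Total common minutes: 30 + 15 + 90 = 135.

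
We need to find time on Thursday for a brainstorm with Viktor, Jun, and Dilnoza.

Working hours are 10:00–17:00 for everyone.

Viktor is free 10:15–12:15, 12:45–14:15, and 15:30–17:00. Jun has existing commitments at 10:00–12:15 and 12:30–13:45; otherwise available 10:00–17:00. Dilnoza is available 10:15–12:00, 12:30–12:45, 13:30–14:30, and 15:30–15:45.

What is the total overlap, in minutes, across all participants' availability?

45 minutes

Jun free within 10:00–17:00: 12:15–12:30, 13:45–17:00.
Viktor ∩ Jun: 13:45–14:15, 15:30–17:00.
Viktor ∩ Jun ∩ Dilnoza: 13:45–14:15, 15:30–15:45.
Total common minutes: 30 + 15 = 45.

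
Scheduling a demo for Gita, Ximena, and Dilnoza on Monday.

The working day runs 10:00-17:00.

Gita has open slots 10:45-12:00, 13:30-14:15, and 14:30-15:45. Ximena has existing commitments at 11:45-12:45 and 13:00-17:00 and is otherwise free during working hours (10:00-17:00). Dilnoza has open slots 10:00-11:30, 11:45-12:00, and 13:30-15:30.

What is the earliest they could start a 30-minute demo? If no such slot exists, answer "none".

10:45

Ximena free within 10:00–17:00: 10:00–11:45, 12:45–13:00.
Gita ∩ Ximena: 10:45–11:45.
Gita ∩ Ximena ∩ Dilnoza: 10:45–11:30.
Windows ≥ 30 min: 10:45–11:30.
Earliest such window starts at 10:45.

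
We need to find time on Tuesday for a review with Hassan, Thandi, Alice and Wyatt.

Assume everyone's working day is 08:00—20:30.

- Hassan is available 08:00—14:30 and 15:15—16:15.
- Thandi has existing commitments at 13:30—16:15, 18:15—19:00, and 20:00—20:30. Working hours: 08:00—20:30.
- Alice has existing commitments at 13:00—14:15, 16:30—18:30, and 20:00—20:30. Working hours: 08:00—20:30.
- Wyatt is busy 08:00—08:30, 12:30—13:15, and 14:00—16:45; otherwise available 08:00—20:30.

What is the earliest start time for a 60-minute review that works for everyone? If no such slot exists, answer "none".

Thandi free within 08:00–20:30: 08:00–13:30, 16:15–18:15, 19:00–20:00.
Alice free within 08:00–20:30: 08:00–13:00, 14:15–16:30, 18:30–20:00.
Wyatt free within 08:00–20:30: 08:30–12:30, 13:15–14:00, 16:45–20:30.
Hassan ∩ Thandi: 08:00–13:30.
Hassan ∩ Thandi ∩ Alice: 08:00–13:00.
Hassan ∩ Thandi ∩ Alice ∩ Wyatt: 08:30–12:30.
Windows ≥ 60 min: 08:30–12:30.
Earliest such window starts at 08:30.

08:30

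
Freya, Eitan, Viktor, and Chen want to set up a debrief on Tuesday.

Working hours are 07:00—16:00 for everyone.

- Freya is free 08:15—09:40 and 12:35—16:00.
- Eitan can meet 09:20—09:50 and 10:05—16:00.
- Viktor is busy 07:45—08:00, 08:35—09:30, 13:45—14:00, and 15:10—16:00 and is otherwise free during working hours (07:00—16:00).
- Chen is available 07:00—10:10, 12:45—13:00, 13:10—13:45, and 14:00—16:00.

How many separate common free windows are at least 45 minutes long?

Viktor free within 07:00–16:00: 07:00–07:45, 08:00–08:35, 09:30–13:45, 14:00–15:10.
Freya ∩ Eitan: 09:20–09:40, 12:35–16:00.
Freya ∩ Eitan ∩ Viktor: 09:30–09:40, 12:35–13:45, 14:00–15:10.
Freya ∩ Eitan ∩ Viktor ∩ Chen: 09:30–09:40, 12:45–13:00, 13:10–13:45, 14:00–15:10.
Windows ≥ 45 min: 14:00–15:10.
That's 1 window.

1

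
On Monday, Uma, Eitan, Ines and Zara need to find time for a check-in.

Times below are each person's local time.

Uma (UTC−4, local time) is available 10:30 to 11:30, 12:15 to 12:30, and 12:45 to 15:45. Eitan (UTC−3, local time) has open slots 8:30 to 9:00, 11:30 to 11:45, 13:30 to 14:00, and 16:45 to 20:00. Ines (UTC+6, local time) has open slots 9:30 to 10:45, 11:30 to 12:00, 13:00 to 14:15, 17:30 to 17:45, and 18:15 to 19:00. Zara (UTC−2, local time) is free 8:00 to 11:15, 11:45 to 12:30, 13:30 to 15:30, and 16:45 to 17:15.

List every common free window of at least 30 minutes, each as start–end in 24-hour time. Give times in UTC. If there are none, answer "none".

none

Uma → UTC: 14:30–15:30, 16:15–16:30, 16:45–19:45.
Eitan → UTC: 11:30–12:00, 14:30–14:45, 16:30–17:00, 19:45–23:00.
Ines → UTC: 03:30–04:45, 05:30–06:00, 07:00–08:15, 11:30–11:45, 12:15–13:00.
Zara → UTC: 10:00–13:15, 13:45–14:30, 15:30–17:30, 18:45–19:15.
Uma ∩ Eitan: 14:30–14:45, 16:45–17:00.
Uma ∩ Eitan ∩ Ines: (none).
Uma ∩ Eitan ∩ Ines ∩ Zara: (none).
Windows ≥ 30 min: (none).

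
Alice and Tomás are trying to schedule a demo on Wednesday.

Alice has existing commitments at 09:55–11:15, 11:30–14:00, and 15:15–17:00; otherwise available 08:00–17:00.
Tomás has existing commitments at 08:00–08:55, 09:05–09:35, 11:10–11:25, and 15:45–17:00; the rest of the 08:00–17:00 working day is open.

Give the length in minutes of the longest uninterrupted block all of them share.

Alice free within 08:00–17:00: 08:00–09:55, 11:15–11:30, 14:00–15:15.
Tomás free within 08:00–17:00: 08:55–09:05, 09:35–11:10, 11:25–15:45.
Alice ∩ Tomás: 08:55–09:05, 09:35–09:55, 11:25–11:30, 14:00–15:15.
Common window lengths: 10, 20, 5, 75 min; longest is 75.

75 minutes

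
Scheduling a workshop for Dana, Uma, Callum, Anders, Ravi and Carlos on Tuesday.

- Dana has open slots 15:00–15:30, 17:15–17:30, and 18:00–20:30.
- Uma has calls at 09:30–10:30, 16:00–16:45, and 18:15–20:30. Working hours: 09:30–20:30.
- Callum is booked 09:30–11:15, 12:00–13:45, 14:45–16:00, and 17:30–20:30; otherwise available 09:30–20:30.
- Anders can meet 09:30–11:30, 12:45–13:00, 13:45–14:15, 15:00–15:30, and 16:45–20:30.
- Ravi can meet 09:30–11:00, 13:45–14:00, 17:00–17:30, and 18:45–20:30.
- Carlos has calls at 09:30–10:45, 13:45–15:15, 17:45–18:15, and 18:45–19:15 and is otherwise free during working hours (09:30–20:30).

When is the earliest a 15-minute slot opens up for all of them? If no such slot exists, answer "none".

17:15

Uma free within 09:30–20:30: 10:30–16:00, 16:45–18:15.
Callum free within 09:30–20:30: 11:15–12:00, 13:45–14:45, 16:00–17:30.
Carlos free within 09:30–20:30: 10:45–13:45, 15:15–17:45, 18:15–18:45, 19:15–20:30.
Dana ∩ Uma: 15:00–15:30, 17:15–17:30, 18:00–18:15.
Dana ∩ Uma ∩ Callum: 17:15–17:30.
Dana ∩ Uma ∩ Callum ∩ Anders: 17:15–17:30.
Dana ∩ Uma ∩ Callum ∩ Anders ∩ Ravi: 17:15–17:30.
Dana ∩ Uma ∩ Callum ∩ Anders ∩ Ravi ∩ Carlos: 17:15–17:30.
Windows ≥ 15 min: 17:15–17:30.
Earliest such window starts at 17:15.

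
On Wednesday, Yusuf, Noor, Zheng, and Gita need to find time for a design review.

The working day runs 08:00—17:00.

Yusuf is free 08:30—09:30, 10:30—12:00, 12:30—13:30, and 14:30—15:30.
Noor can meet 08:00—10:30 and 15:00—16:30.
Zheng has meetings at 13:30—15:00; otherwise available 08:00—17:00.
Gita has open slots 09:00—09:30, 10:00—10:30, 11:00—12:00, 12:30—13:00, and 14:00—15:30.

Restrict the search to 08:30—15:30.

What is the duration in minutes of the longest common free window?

Zheng free within 08:00–17:00: 08:00–13:30, 15:00–17:00.
Yusuf ∩ Noor: 08:30–09:30, 15:00–15:30.
Yusuf ∩ Noor ∩ Zheng: 08:30–09:30, 15:00–15:30.
Yusuf ∩ Noor ∩ Zheng ∩ Gita: 09:00–09:30, 15:00–15:30.
Restricted to 08:30–15:30: 09:00–09:30, 15:00–15:30.
Common window lengths: 30, 30 min; longest is 30.

30 minutes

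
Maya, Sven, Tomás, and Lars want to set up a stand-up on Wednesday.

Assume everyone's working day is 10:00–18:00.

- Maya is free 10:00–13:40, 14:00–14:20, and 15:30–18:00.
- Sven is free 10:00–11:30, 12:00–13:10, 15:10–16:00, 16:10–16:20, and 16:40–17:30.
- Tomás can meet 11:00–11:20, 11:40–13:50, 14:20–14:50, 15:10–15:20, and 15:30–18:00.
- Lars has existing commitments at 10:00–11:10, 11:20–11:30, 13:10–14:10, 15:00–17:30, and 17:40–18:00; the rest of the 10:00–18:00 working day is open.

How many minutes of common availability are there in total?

80 minutes

Lars free within 10:00–18:00: 11:10–11:20, 11:30–13:10, 14:10–15:00, 17:30–17:40.
Maya ∩ Sven: 10:00–11:30, 12:00–13:10, 15:30–16:00, 16:10–16:20, 16:40–17:30.
Maya ∩ Sven ∩ Tomás: 11:00–11:20, 12:00–13:10, 15:30–16:00, 16:10–16:20, 16:40–17:30.
Maya ∩ Sven ∩ Tomás ∩ Lars: 11:10–11:20, 12:00–13:10.
Total common minutes: 10 + 70 = 80.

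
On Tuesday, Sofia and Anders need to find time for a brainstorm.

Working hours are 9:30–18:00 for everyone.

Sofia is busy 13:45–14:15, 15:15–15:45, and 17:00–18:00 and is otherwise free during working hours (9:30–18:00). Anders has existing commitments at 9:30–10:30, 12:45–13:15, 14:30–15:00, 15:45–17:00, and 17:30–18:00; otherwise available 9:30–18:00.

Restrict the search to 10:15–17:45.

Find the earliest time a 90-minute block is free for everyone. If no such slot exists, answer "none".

Sofia free within 09:30–18:00: 09:30–13:45, 14:15–15:15, 15:45–17:00.
Anders free within 09:30–18:00: 10:30–12:45, 13:15–14:30, 15:00–15:45, 17:00–17:30.
Sofia ∩ Anders: 10:30–12:45, 13:15–13:45, 14:15–14:30, 15:00–15:15.
Restricted to 10:15–17:45: 10:30–12:45, 13:15–13:45, 14:15–14:30, 15:00–15:15.
Windows ≥ 90 min: 10:30–12:45.
Earliest such window starts at 10:30.

10:30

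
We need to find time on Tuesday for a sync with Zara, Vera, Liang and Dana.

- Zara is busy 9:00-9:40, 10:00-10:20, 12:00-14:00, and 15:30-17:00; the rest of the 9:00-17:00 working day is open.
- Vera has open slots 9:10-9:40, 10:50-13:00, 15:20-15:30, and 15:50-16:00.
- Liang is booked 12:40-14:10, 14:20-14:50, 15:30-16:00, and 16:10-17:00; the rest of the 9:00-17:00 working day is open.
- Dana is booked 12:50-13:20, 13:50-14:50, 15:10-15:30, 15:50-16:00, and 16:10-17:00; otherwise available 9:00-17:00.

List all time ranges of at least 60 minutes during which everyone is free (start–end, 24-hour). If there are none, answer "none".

10:50–12:00

Zara free within 09:00–17:00: 09:40–10:00, 10:20–12:00, 14:00–15:30.
Liang free within 09:00–17:00: 09:00–12:40, 14:10–14:20, 14:50–15:30, 16:00–16:10.
Dana free within 09:00–17:00: 09:00–12:50, 13:20–13:50, 14:50–15:10, 15:30–15:50, 16:00–16:10.
Zara ∩ Vera: 10:50–12:00, 15:20–15:30.
Zara ∩ Vera ∩ Liang: 10:50–12:00, 15:20–15:30.
Zara ∩ Vera ∩ Liang ∩ Dana: 10:50–12:00.
Windows ≥ 60 min: 10:50–12:00.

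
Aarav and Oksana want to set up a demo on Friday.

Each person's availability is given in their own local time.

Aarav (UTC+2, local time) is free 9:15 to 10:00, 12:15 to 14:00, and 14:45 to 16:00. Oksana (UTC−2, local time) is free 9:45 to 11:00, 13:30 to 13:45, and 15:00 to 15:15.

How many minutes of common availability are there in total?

Aarav → UTC: 07:15–08:00, 10:15–12:00, 12:45–14:00.
Oksana → UTC: 11:45–13:00, 15:30–15:45, 17:00–17:15.
Aarav ∩ Oksana: 11:45–12:00, 12:45–13:00.
Total common minutes: 15 + 15 = 30.

30 minutes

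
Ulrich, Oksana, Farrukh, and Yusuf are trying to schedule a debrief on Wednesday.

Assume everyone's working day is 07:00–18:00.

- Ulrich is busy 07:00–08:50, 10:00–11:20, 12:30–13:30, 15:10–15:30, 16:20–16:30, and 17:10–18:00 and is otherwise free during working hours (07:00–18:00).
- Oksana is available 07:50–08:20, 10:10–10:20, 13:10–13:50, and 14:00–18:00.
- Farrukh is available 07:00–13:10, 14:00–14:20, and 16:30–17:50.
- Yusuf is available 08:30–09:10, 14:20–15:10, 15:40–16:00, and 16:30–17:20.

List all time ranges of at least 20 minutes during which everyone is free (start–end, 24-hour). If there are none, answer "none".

16:30–17:10

Ulrich free within 07:00–18:00: 08:50–10:00, 11:20–12:30, 13:30–15:10, 15:30–16:20, 16:30–17:10.
Ulrich ∩ Oksana: 13:30–13:50, 14:00–15:10, 15:30–16:20, 16:30–17:10.
Ulrich ∩ Oksana ∩ Farrukh: 14:00–14:20, 16:30–17:10.
Ulrich ∩ Oksana ∩ Farrukh ∩ Yusuf: 16:30–17:10.
Windows ≥ 20 min: 16:30–17:10.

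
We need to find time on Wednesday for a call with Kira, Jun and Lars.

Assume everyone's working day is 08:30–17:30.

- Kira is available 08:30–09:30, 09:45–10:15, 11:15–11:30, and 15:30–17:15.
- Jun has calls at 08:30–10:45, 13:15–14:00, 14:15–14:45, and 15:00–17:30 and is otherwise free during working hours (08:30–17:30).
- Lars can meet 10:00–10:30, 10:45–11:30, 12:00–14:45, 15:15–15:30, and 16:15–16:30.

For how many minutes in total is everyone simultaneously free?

15 minutes

Jun free within 08:30–17:30: 10:45–13:15, 14:00–14:15, 14:45–15:00.
Kira ∩ Jun: 11:15–11:30.
Kira ∩ Jun ∩ Lars: 11:15–11:30.
Total common minutes: 15.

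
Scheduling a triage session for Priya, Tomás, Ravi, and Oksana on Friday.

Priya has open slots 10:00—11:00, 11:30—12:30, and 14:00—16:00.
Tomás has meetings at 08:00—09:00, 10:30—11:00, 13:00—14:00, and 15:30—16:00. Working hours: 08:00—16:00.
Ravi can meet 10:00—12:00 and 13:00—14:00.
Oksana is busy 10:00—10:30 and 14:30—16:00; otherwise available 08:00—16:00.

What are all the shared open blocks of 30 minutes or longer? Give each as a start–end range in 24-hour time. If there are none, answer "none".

11:30–12:00

Tomás free within 08:00–16:00: 09:00–10:30, 11:00–13:00, 14:00–15:30.
Oksana free within 08:00–16:00: 08:00–10:00, 10:30–14:30.
Priya ∩ Tomás: 10:00–10:30, 11:30–12:30, 14:00–15:30.
Priya ∩ Tomás ∩ Ravi: 10:00–10:30, 11:30–12:00.
Priya ∩ Tomás ∩ Ravi ∩ Oksana: 11:30–12:00.
Windows ≥ 30 min: 11:30–12:00.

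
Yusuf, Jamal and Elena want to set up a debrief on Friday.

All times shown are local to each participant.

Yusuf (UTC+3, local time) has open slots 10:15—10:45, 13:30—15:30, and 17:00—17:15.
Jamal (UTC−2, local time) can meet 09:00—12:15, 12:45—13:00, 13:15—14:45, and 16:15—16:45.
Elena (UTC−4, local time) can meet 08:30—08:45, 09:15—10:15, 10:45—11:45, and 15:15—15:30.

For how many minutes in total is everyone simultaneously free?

15 minutes

Yusuf → UTC: 07:15–07:45, 10:30–12:30, 14:00–14:15.
Jamal → UTC: 11:00–14:15, 14:45–15:00, 15:15–16:45, 18:15–18:45.
Elena → UTC: 12:30–12:45, 13:15–14:15, 14:45–15:45, 19:15–19:30.
Yusuf ∩ Jamal: 11:00–12:30, 14:00–14:15.
Yusuf ∩ Jamal ∩ Elena: 14:00–14:15.
Total common minutes: 15.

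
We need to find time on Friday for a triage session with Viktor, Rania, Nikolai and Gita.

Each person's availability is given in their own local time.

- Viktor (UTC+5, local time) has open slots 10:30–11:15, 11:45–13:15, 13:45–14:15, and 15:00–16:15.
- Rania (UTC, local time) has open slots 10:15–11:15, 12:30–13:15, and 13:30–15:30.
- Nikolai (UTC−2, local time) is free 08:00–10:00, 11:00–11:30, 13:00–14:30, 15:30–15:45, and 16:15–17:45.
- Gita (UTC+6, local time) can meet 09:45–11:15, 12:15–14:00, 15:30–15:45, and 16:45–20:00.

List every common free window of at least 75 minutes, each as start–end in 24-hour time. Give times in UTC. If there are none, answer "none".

none

Viktor → UTC: 05:30–06:15, 06:45–08:15, 08:45–09:15, 10:00–11:15.
Rania → UTC: 10:15–11:15, 12:30–13:15, 13:30–15:30.
Nikolai → UTC: 10:00–12:00, 13:00–13:30, 15:00–16:30, 17:30–17:45, 18:15–19:45.
Gita → UTC: 03:45–05:15, 06:15–08:00, 09:30–09:45, 10:45–14:00.
Viktor ∩ Rania: 10:15–11:15.
Viktor ∩ Rania ∩ Nikolai: 10:15–11:15.
Viktor ∩ Rania ∩ Nikolai ∩ Gita: 10:45–11:15.
Windows ≥ 75 min: (none).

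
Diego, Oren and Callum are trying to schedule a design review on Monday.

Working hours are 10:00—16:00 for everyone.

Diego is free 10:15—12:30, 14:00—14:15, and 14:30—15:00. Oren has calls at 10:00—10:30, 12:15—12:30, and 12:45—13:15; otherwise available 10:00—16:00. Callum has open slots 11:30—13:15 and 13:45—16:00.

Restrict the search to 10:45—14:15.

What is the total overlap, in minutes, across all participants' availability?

Oren free within 10:00–16:00: 10:30–12:15, 12:30–12:45, 13:15–16:00.
Diego ∩ Oren: 10:30–12:15, 14:00–14:15, 14:30–15:00.
Diego ∩ Oren ∩ Callum: 11:30–12:15, 14:00–14:15, 14:30–15:00.
Restricted to 10:45–14:15: 11:30–12:15, 14:00–14:15.
Total common minutes: 45 + 15 = 60.

60 minutes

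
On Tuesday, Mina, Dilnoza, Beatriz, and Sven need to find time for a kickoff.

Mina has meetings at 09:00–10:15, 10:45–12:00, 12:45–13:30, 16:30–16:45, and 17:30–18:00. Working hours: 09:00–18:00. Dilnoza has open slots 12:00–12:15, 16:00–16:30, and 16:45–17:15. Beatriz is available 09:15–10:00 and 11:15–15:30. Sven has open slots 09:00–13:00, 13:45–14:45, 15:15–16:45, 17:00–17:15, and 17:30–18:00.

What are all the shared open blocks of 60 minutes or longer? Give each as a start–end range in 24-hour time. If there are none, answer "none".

Mina free within 09:00–18:00: 10:15–10:45, 12:00–12:45, 13:30–16:30, 16:45–17:30.
Mina ∩ Dilnoza: 12:00–12:15, 16:00–16:30, 16:45–17:15.
Mina ∩ Dilnoza ∩ Beatriz: 12:00–12:15.
Mina ∩ Dilnoza ∩ Beatriz ∩ Sven: 12:00–12:15.
Windows ≥ 60 min: (none).

none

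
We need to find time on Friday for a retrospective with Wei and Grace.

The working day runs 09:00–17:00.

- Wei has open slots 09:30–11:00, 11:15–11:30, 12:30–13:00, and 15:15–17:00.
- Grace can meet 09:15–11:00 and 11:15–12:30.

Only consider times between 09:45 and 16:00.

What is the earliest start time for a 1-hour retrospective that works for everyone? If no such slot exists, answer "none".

Wei ∩ Grace: 09:30–11:00, 11:15–11:30.
Restricted to 09:45–16:00: 09:45–11:00, 11:15–11:30.
Windows ≥ 60 min: 09:45–11:00.
Earliest such window starts at 09:45.

09:45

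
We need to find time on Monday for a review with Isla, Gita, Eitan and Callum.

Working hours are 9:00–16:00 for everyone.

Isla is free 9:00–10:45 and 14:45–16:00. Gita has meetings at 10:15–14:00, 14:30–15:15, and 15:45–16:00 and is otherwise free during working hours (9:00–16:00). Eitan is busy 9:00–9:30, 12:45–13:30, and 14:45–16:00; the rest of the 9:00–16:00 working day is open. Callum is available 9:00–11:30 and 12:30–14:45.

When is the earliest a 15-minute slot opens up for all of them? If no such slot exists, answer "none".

Gita free within 09:00–16:00: 09:00–10:15, 14:00–14:30, 15:15–15:45.
Eitan free within 09:00–16:00: 09:30–12:45, 13:30–14:45.
Isla ∩ Gita: 09:00–10:15, 15:15–15:45.
Isla ∩ Gita ∩ Eitan: 09:30–10:15.
Isla ∩ Gita ∩ Eitan ∩ Callum: 09:30–10:15.
Windows ≥ 15 min: 09:30–10:15.
Earliest such window starts at 09:30.

09:30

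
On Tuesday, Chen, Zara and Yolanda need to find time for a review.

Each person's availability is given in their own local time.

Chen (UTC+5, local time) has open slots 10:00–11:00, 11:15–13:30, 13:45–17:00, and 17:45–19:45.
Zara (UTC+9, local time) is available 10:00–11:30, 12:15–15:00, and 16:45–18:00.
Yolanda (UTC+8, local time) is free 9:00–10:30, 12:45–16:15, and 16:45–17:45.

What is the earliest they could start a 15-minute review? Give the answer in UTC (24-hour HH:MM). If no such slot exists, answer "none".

Chen → UTC: 05:00–06:00, 06:15–08:30, 08:45–12:00, 12:45–14:45.
Zara → UTC: 01:00–02:30, 03:15–06:00, 07:45–09:00.
Yolanda → UTC: 01:00–02:30, 04:45–08:15, 08:45–09:45.
Chen ∩ Zara: 05:00–06:00, 07:45–08:30, 08:45–09:00.
Chen ∩ Zara ∩ Yolanda: 05:00–06:00, 07:45–08:15, 08:45–09:00.
Windows ≥ 15 min: 05:00–06:00, 07:45–08:15, 08:45–09:00.
Earliest such window starts at 05:00.

05:00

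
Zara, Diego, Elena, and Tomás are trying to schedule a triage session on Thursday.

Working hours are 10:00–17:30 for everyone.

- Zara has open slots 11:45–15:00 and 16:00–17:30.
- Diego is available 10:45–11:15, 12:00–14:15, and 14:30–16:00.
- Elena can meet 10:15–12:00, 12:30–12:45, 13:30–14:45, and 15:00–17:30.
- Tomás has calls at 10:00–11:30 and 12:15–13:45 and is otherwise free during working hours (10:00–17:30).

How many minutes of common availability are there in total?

45 minutes

Tomás free within 10:00–17:30: 11:30–12:15, 13:45–17:30.
Zara ∩ Diego: 12:00–14:15, 14:30–15:00.
Zara ∩ Diego ∩ Elena: 12:30–12:45, 13:30–14:15, 14:30–14:45.
Zara ∩ Diego ∩ Elena ∩ Tomás: 13:45–14:15, 14:30–14:45.
Total common minutes: 30 + 15 = 45.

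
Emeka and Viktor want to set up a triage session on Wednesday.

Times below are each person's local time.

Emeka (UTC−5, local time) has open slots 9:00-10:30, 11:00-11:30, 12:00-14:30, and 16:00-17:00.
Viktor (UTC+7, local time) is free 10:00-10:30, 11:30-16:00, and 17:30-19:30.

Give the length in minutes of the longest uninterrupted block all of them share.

Emeka → UTC: 14:00–15:30, 16:00–16:30, 17:00–19:30, 21:00–22:00.
Viktor → UTC: 03:00–03:30, 04:30–09:00, 10:30–12:30.
Emeka ∩ Viktor: (none).
No common window.

0 minutes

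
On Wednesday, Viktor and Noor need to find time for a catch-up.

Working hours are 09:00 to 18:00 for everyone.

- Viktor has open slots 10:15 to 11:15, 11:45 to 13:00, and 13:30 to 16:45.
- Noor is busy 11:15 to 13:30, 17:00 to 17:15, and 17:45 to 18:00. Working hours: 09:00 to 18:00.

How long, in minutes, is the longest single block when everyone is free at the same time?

Noor free within 09:00–18:00: 09:00–11:15, 13:30–17:00, 17:15–17:45.
Viktor ∩ Noor: 10:15–11:15, 13:30–16:45.
Common window lengths: 60, 195 min; longest is 195.

195 minutes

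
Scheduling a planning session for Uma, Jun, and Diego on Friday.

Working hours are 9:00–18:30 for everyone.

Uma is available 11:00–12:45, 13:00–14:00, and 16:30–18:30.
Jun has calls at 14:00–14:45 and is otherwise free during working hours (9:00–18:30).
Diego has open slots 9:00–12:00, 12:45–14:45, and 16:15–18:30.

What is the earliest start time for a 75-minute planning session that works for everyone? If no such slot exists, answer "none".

16:30

Jun free within 09:00–18:30: 09:00–14:00, 14:45–18:30.
Uma ∩ Jun: 11:00–12:45, 13:00–14:00, 16:30–18:30.
Uma ∩ Jun ∩ Diego: 11:00–12:00, 13:00–14:00, 16:30–18:30.
Windows ≥ 75 min: 16:30–18:30.
Earliest such window starts at 16:30.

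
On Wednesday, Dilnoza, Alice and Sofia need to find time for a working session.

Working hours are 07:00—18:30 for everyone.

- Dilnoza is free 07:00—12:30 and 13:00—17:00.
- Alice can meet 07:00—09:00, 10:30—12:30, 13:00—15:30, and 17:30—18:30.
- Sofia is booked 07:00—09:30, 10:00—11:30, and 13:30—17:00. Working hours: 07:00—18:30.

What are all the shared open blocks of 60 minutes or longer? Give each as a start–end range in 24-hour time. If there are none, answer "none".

Sofia free within 07:00–18:30: 09:30–10:00, 11:30–13:30, 17:00–18:30.
Dilnoza ∩ Alice: 07:00–09:00, 10:30–12:30, 13:00–15:30.
Dilnoza ∩ Alice ∩ Sofia: 11:30–12:30, 13:00–13:30.
Windows ≥ 60 min: 11:30–12:30.

11:30–12:30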